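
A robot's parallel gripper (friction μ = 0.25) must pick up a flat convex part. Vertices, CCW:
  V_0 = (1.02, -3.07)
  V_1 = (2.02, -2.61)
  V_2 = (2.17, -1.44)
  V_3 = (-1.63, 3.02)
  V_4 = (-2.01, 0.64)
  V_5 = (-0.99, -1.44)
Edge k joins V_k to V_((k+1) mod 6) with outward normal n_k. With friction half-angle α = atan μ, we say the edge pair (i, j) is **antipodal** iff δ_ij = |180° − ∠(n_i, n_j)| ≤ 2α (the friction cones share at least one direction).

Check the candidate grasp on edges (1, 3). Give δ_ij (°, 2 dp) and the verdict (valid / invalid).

δ = 1.77°, valid

α = atan 0.25 = 14.04°;  2α = 28.07°
edge 1: e_1 = (+0.15, +1.17);  n_1 = (+0.9919, -0.1272)
edge 3: e_3 = (-0.38, -2.38);  n_3 = (-0.9875, +0.1577)
∠(n_1, n_3) = 178.23°
δ = |180° − 178.23°| = 1.77°
1.77° ≤ 2α = 28.07°  →  valid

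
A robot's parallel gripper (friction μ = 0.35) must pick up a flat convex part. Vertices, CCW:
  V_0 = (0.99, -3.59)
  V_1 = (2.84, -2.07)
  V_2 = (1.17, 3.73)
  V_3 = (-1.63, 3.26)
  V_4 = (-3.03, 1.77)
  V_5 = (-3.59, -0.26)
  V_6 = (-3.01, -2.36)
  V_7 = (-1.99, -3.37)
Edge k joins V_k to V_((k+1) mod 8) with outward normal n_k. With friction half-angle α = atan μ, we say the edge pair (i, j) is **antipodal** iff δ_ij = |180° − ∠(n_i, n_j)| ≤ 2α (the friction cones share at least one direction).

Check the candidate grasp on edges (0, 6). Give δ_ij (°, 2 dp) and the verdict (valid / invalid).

α = atan 0.35 = 19.29°;  2α = 38.58°
edge 0: e_0 = (+1.85, +1.52);  n_0 = (+0.6348, -0.7727)
edge 6: e_6 = (+1.02, -1.01);  n_6 = (-0.7036, -0.7106)
∠(n_0, n_6) = 84.13°
δ = |180° − 84.13°| = 95.87°
95.87° > 2α = 38.58°  →  invalid

δ = 95.87°, invalid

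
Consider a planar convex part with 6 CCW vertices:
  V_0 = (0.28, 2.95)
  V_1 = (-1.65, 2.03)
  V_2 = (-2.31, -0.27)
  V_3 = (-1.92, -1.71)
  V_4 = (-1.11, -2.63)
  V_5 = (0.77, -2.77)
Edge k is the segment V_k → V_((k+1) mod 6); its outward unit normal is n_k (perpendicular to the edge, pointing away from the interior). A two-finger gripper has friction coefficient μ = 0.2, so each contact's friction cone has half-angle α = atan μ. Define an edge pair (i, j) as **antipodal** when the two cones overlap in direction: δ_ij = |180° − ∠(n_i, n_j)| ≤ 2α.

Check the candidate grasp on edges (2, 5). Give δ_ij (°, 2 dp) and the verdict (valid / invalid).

δ = 10.26°, valid

α = atan 0.2 = 11.31°;  2α = 22.62°
edge 2: e_2 = (+0.39, -1.44);  n_2 = (-0.9652, -0.2614)
edge 5: e_5 = (-0.49, +5.72);  n_5 = (+0.9964, +0.0854)
∠(n_2, n_5) = 169.74°
δ = |180° − 169.74°| = 10.26°
10.26° ≤ 2α = 22.62°  →  valid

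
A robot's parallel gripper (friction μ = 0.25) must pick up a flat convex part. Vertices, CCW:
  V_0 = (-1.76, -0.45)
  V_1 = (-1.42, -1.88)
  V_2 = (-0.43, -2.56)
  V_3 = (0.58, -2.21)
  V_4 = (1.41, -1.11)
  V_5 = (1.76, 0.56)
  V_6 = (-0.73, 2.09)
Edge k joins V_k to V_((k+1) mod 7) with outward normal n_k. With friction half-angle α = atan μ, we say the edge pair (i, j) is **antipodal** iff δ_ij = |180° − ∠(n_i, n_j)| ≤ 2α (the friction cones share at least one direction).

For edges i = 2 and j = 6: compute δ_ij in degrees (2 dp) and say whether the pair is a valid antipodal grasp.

α = atan 0.25 = 14.04°;  2α = 28.07°
edge 2: e_2 = (+1.01, +0.35);  n_2 = (+0.3274, -0.9449)
edge 6: e_6 = (-1.03, -2.54);  n_6 = (-0.9267, +0.3758)
∠(n_2, n_6) = 131.19°
δ = |180° − 131.19°| = 48.81°
48.81° > 2α = 28.07°  →  invalid

δ = 48.81°, invalid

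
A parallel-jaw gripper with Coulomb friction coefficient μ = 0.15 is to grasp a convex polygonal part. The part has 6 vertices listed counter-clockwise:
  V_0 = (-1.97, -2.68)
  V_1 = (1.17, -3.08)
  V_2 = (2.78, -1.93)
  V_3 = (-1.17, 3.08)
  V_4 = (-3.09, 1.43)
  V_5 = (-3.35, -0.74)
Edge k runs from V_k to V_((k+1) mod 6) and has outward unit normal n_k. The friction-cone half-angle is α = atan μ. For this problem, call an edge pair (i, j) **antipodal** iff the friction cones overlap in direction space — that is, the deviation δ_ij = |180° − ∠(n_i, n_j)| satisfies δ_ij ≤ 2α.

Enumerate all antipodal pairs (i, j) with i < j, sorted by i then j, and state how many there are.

count = 2; pairs: (1,3), (2,5)

α = atan 0.15 = 8.53°;  2α = 17.06°
n_0 = (-0.1264, -0.9920)
n_1 = (+0.5812, -0.8137)
n_2 = (+0.7853, +0.6191)
n_3 = (-0.6518, +0.7584)
n_4 = (-0.9929, +0.1190)
n_5 = (-0.8149, -0.5796)
  (0,1): δ = 137.20°  ·
  (0,2): δ = 44.49°  ·
  (0,3): δ = 47.93°  ·
  (0,4): δ = 90.43°  ·
  (0,5): δ = 132.69°  ·
  (1,2): δ = 87.28°  ·
  (1,3): δ = 5.14°  ✓
  (1,4): δ = 47.63°  ·
  (1,5): δ = 89.89°  ·
  (2,3): δ = 87.58°  ·
  (2,4): δ = 45.09°  ·
  (2,5): δ = 2.83°  ✓
  (3,4): δ = 137.51°  ·
  (3,5): δ = 95.25°  ·
  (4,5): δ = 137.74°  ·
antipodal pairs: 2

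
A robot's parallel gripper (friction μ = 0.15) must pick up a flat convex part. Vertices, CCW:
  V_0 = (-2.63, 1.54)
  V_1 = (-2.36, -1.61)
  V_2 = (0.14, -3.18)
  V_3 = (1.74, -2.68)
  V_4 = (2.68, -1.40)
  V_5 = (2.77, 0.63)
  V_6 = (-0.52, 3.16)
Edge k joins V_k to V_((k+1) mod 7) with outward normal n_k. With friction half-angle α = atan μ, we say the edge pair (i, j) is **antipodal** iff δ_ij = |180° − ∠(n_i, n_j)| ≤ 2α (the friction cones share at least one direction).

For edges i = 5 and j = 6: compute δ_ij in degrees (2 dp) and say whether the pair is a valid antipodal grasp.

δ = 104.92°, invalid

α = atan 0.15 = 8.53°;  2α = 17.06°
edge 5: e_5 = (-3.29, +2.53);  n_5 = (+0.6096, +0.7927)
edge 6: e_6 = (-2.11, -1.62);  n_6 = (-0.6090, +0.7932)
∠(n_5, n_6) = 75.08°
δ = |180° − 75.08°| = 104.92°
104.92° > 2α = 17.06°  →  invalid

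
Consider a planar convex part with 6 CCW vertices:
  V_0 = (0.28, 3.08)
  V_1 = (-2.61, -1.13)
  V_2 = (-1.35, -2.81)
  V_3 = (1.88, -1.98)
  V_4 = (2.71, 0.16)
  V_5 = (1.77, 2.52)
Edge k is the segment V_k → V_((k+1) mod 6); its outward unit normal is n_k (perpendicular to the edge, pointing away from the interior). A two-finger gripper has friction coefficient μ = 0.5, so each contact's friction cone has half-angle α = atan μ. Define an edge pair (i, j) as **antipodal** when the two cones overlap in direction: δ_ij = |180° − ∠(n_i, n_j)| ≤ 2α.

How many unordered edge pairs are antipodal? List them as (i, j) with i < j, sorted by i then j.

α = atan 0.5 = 26.57°;  2α = 53.13°
n_0 = (-0.8244, +0.5659)
n_1 = (-0.8000, -0.6000)
n_2 = (+0.2489, -0.9685)
n_3 = (+0.9323, -0.3616)
n_4 = (+0.9290, +0.3700)
n_5 = (+0.3518, +0.9361)
  (0,1): δ = 108.66°  ·
  (0,2): δ = 41.12°  ✓
  (0,3): δ = 13.27°  ✓
  (0,4): δ = 56.19°  ·
  (0,5): δ = 103.87°  ·
  (1,2): δ = 112.46°  ·
  (1,3): δ = 58.07°  ·
  (1,4): δ = 15.15°  ✓
  (1,5): δ = 32.53°  ✓
  (2,3): δ = 125.61°  ·
  (2,4): δ = 82.69°  ·
  (2,5): δ = 35.01°  ✓
  (3,4): δ = 137.08°  ·
  (3,5): δ = 89.40°  ·
  (4,5): δ = 132.32°  ·
antipodal pairs: 5

count = 5; pairs: (0,2), (0,3), (1,4), (1,5), (2,5)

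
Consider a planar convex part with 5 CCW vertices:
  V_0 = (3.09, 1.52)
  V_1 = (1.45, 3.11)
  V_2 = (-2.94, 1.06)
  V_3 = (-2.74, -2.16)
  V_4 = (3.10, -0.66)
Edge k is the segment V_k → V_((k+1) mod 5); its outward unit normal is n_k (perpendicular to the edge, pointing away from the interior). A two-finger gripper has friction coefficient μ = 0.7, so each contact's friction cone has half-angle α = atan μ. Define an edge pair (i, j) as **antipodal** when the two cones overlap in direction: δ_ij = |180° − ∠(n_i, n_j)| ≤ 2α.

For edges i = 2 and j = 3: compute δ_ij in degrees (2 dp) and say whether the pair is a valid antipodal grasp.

δ = 79.15°, invalid

α = atan 0.7 = 34.99°;  2α = 69.98°
edge 2: e_2 = (+0.20, -3.22);  n_2 = (-0.9981, -0.0620)
edge 3: e_3 = (+5.84, +1.50);  n_3 = (+0.2488, -0.9686)
∠(n_2, n_3) = 100.85°
δ = |180° − 100.85°| = 79.15°
79.15° > 2α = 69.98°  →  invalid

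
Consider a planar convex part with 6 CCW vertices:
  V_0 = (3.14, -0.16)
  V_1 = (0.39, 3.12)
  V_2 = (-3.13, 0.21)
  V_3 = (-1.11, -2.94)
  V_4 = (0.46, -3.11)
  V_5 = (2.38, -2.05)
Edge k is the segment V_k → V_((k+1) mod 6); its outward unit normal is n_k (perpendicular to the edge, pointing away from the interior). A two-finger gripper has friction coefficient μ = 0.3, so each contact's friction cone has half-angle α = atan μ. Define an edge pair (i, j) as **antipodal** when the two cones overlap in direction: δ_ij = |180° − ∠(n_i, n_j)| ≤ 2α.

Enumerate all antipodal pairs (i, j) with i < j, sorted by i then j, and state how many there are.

α = atan 0.3 = 16.70°;  2α = 33.40°
n_0 = (+0.7663, +0.6425)
n_1 = (-0.6372, +0.7707)
n_2 = (-0.8418, -0.5398)
n_3 = (-0.1077, -0.9942)
n_4 = (+0.4833, -0.8754)
n_5 = (+0.9278, -0.3731)
  (0,1): δ = 90.40°  ·
  (0,2): δ = 7.31°  ✓
  (0,3): δ = 43.84°  ·
  (0,4): δ = 78.93°  ·
  (0,5): δ = 118.12°  ·
  (1,2): δ = 96.91°  ·
  (1,3): δ = 45.76°  ·
  (1,4): δ = 10.68°  ✓
  (1,5): δ = 28.51°  ✓
  (2,3): δ = 128.85°  ·
  (2,4): δ = 93.77°  ·
  (2,5): δ = 54.58°  ·
  (3,4): δ = 144.92°  ·
  (3,5): δ = 105.73°  ·
  (4,5): δ = 140.81°  ·
antipodal pairs: 3

count = 3; pairs: (0,2), (1,4), (1,5)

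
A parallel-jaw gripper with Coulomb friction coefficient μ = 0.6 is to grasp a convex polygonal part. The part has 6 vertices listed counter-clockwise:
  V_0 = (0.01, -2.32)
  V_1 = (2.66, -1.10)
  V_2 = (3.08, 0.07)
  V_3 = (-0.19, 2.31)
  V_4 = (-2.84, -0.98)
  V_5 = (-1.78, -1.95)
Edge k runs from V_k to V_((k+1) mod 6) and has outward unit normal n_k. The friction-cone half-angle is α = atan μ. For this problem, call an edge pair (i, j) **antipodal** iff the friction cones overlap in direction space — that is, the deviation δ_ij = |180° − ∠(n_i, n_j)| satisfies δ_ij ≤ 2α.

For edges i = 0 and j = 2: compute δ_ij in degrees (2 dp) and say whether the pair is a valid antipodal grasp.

δ = 59.13°, valid

α = atan 0.6 = 30.96°;  2α = 61.93°
edge 0: e_0 = (+2.65, +1.22);  n_0 = (+0.4182, -0.9084)
edge 2: e_2 = (-3.27, +2.24);  n_2 = (+0.5651, +0.8250)
∠(n_0, n_2) = 120.87°
δ = |180° − 120.87°| = 59.13°
59.13° ≤ 2α = 61.93°  →  valid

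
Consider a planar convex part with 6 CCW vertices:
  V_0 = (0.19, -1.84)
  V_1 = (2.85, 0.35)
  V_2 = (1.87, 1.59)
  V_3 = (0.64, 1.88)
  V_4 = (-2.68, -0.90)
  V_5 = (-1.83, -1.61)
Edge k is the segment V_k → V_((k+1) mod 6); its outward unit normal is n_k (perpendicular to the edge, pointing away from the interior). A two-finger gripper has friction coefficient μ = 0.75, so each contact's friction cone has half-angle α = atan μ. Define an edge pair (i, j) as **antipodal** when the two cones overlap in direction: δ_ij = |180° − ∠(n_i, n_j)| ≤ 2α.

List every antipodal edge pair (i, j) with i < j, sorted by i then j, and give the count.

α = atan 0.75 = 36.87°;  2α = 73.74°
n_0 = (+0.6356, -0.7720)
n_1 = (+0.7846, +0.6201)
n_2 = (+0.2295, +0.9733)
n_3 = (-0.6420, +0.7667)
n_4 = (-0.6411, -0.7675)
n_5 = (-0.1131, -0.9936)
  (0,1): δ = 91.14°  ·
  (0,2): δ = 52.73°  ✓
  (0,3): δ = 0.48°  ✓
  (0,4): δ = 100.66°  ·
  (0,5): δ = 134.04°  ·
  (1,2): δ = 141.59°  ·
  (1,3): δ = 88.38°  ·
  (1,4): δ = 11.81°  ✓
  (1,5): δ = 45.18°  ✓
  (2,3): δ = 126.79°  ·
  (2,4): δ = 26.61°  ✓
  (2,5): δ = 6.77°  ✓
  (3,4): δ = 79.81°  ·
  (3,5): δ = 46.44°  ✓
  (4,5): δ = 146.62°  ·
antipodal pairs: 7

count = 7; pairs: (0,2), (0,3), (1,4), (1,5), (2,4), (2,5), (3,5)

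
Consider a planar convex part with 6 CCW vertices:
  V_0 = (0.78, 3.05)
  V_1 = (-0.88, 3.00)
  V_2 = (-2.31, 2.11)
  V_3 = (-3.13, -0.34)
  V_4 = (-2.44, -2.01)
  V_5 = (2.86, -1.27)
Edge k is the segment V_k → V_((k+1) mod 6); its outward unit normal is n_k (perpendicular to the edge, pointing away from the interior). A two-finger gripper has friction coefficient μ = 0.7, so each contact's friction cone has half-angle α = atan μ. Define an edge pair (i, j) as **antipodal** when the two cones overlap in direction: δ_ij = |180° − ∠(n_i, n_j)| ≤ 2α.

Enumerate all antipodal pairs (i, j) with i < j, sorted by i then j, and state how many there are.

α = atan 0.7 = 34.99°;  2α = 69.98°
n_0 = (-0.0301, +0.9995)
n_1 = (-0.5284, +0.8490)
n_2 = (-0.9483, +0.3174)
n_3 = (-0.9242, -0.3819)
n_4 = (+0.1383, -0.9904)
n_5 = (+0.9010, +0.4338)
  (0,1): δ = 149.83°  ·
  (0,2): δ = 110.23°  ·
  (0,3): δ = 69.28°  ✓
  (0,4): δ = 6.22°  ✓
  (0,5): δ = 113.98°  ·
  (1,2): δ = 140.40°  ·
  (1,3): δ = 99.45°  ·
  (1,4): δ = 23.95°  ✓
  (1,5): δ = 83.81°  ·
  (2,3): δ = 139.05°  ·
  (2,4): δ = 63.55°  ✓
  (2,5): δ = 44.22°  ✓
  (3,4): δ = 104.50°  ·
  (3,5): δ = 3.26°  ✓
  (4,5): δ = 72.24°  ·
antipodal pairs: 6

count = 6; pairs: (0,3), (0,4), (1,4), (2,4), (2,5), (3,5)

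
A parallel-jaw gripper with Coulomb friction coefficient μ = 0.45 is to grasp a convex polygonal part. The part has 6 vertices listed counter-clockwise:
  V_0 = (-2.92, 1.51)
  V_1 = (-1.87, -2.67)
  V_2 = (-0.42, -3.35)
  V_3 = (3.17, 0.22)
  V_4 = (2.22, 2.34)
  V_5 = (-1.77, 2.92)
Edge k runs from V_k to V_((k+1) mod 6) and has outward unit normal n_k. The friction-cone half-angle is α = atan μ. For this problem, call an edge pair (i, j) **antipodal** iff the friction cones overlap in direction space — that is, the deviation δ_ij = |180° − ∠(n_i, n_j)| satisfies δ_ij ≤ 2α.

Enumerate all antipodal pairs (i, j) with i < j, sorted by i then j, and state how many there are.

count = 4; pairs: (0,3), (1,3), (1,4), (2,5)

α = atan 0.45 = 24.23°;  2α = 48.46°
n_0 = (-0.9699, -0.2436)
n_1 = (-0.4246, -0.9054)
n_2 = (+0.7051, -0.7091)
n_3 = (+0.9126, +0.4089)
n_4 = (+0.1439, +0.9896)
n_5 = (-0.7749, +0.6320)
  (0,1): δ = 129.23°  ·
  (0,2): δ = 59.26°  ·
  (0,3): δ = 10.04°  ✓
  (0,4): δ = 67.63°  ·
  (0,5): δ = 126.70°  ·
  (1,2): δ = 110.04°  ·
  (1,3): δ = 40.74°  ✓
  (1,4): δ = 16.85°  ✓
  (1,5): δ = 75.92°  ·
  (2,3): δ = 110.70°  ·
  (2,4): δ = 53.11°  ·
  (2,5): δ = 5.96°  ✓
  (3,4): δ = 122.41°  ·
  (3,5): δ = 63.34°  ·
  (4,5): δ = 120.93°  ·
antipodal pairs: 4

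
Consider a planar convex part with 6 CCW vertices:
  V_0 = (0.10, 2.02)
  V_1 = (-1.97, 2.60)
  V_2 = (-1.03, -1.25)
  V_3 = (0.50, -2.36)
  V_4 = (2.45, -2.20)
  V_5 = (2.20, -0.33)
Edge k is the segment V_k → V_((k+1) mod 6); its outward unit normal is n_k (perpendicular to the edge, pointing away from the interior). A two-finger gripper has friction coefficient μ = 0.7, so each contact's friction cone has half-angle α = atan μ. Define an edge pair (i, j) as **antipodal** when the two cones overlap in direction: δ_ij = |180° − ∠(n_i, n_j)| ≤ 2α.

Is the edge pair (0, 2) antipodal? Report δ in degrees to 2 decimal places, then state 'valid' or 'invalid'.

α = atan 0.7 = 34.99°;  2α = 69.98°
edge 0: e_0 = (-2.07, +0.58);  n_0 = (+0.2698, +0.9629)
edge 2: e_2 = (+1.53, -1.11);  n_2 = (-0.5872, -0.8094)
∠(n_0, n_2) = 159.69°
δ = |180° − 159.69°| = 20.31°
20.31° ≤ 2α = 69.98°  →  valid

δ = 20.31°, valid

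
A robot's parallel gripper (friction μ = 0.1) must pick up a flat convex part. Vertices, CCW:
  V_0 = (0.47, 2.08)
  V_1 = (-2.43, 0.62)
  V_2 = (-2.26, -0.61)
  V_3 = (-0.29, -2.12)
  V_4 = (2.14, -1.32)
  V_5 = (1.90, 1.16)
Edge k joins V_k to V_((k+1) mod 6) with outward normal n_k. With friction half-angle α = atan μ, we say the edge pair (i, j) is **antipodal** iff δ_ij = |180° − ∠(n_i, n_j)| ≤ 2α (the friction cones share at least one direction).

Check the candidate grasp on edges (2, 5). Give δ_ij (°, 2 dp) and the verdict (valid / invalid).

δ = 4.71°, valid

α = atan 0.1 = 5.71°;  2α = 11.42°
edge 2: e_2 = (+1.97, -1.51);  n_2 = (-0.6083, -0.7937)
edge 5: e_5 = (-1.43, +0.92);  n_5 = (+0.5411, +0.8410)
∠(n_2, n_5) = 175.29°
δ = |180° − 175.29°| = 4.71°
4.71° ≤ 2α = 11.42°  →  valid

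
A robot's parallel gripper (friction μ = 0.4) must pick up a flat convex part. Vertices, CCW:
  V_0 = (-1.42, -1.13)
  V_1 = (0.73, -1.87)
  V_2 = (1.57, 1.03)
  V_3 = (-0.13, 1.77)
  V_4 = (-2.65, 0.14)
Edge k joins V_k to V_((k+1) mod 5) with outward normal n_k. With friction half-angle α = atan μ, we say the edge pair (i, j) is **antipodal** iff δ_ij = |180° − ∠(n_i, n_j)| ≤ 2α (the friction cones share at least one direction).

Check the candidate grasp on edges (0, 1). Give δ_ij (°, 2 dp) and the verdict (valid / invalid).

δ = 87.16°, invalid

α = atan 0.4 = 21.80°;  2α = 43.60°
edge 0: e_0 = (+2.15, -0.74);  n_0 = (-0.3254, -0.9456)
edge 1: e_1 = (+0.84, +2.90);  n_1 = (+0.9605, -0.2782)
∠(n_0, n_1) = 92.84°
δ = |180° − 92.84°| = 87.16°
87.16° > 2α = 43.60°  →  invalid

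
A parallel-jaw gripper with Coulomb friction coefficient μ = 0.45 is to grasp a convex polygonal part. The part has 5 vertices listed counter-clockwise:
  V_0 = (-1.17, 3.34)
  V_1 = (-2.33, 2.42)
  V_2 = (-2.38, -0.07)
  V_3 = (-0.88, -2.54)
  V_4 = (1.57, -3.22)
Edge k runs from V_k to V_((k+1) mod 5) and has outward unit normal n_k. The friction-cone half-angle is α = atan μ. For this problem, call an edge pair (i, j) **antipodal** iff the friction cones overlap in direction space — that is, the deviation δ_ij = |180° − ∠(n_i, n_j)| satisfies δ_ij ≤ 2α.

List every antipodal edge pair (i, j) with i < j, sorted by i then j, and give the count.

α = atan 0.45 = 24.23°;  2α = 48.46°
n_0 = (-0.6214, +0.7835)
n_1 = (-0.9998, +0.0201)
n_2 = (-0.8547, -0.5191)
n_3 = (-0.2674, -0.9636)
n_4 = (+0.9227, +0.3854)
  (0,1): δ = 129.57°  ·
  (0,2): δ = 97.15°  ·
  (0,3): δ = 53.93°  ·
  (0,4): δ = 74.25°  ·
  (1,2): δ = 147.58°  ·
  (1,3): δ = 104.36°  ·
  (1,4): δ = 23.82°  ✓
  (2,3): δ = 136.78°  ·
  (2,4): δ = 8.60°  ✓
  (3,4): δ = 51.82°  ·
antipodal pairs: 2

count = 2; pairs: (1,4), (2,4)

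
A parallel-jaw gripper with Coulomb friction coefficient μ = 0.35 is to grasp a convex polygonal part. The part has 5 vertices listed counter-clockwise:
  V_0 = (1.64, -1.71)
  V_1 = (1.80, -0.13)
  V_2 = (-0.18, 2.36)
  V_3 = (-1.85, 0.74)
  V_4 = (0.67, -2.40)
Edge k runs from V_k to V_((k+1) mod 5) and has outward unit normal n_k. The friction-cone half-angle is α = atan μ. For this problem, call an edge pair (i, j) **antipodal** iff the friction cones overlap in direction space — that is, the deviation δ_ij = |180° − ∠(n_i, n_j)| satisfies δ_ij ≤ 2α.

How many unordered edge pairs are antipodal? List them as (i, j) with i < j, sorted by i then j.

count = 2; pairs: (1,3), (2,4)

α = atan 0.35 = 19.29°;  2α = 38.58°
n_0 = (+0.9949, -0.1008)
n_1 = (+0.7827, +0.6224)
n_2 = (-0.6963, +0.7178)
n_3 = (-0.7799, -0.6259)
n_4 = (+0.5796, -0.8149)
  (0,1): δ = 135.73°  ·
  (0,2): δ = 40.09°  ·
  (0,3): δ = 44.53°  ·
  (0,4): δ = 131.21°  ·
  (1,2): δ = 84.36°  ·
  (1,3): δ = 0.26°  ✓
  (1,4): δ = 86.93°  ·
  (2,3): δ = 95.38°  ·
  (2,4): δ = 8.70°  ✓
  (3,4): δ = 93.32°  ·
antipodal pairs: 2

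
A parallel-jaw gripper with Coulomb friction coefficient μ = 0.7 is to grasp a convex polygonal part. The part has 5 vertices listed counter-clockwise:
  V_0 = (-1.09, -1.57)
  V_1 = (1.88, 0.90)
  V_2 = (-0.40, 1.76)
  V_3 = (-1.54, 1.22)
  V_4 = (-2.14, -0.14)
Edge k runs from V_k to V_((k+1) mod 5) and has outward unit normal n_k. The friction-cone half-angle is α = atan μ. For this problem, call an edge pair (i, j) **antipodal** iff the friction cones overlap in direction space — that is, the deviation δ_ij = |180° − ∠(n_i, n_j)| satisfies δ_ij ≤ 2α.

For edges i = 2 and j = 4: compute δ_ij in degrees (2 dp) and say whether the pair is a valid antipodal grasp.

δ = 79.06°, invalid

α = atan 0.7 = 34.99°;  2α = 69.98°
edge 2: e_2 = (-1.14, -0.54);  n_2 = (-0.4281, +0.9037)
edge 4: e_4 = (+1.05, -1.43);  n_4 = (-0.8060, -0.5919)
∠(n_2, n_4) = 100.94°
δ = |180° − 100.94°| = 79.06°
79.06° > 2α = 69.98°  →  invalid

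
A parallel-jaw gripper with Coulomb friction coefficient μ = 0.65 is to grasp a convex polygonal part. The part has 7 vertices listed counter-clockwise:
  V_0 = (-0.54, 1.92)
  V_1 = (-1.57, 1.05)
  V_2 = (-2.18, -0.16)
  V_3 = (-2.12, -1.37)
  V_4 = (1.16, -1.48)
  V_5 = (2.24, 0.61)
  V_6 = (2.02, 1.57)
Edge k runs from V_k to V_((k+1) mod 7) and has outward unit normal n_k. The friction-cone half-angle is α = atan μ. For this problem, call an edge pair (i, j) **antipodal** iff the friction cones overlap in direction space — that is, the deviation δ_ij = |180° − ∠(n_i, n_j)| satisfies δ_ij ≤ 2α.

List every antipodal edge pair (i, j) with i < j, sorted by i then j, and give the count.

α = atan 0.65 = 33.02°;  2α = 66.05°
n_0 = (-0.6453, +0.7639)
n_1 = (-0.8929, +0.4502)
n_2 = (-0.9988, -0.0495)
n_3 = (-0.0335, -0.9994)
n_4 = (+0.8884, -0.4591)
n_5 = (+0.9747, +0.2234)
n_6 = (+0.1355, +0.9908)
  (0,1): δ = 156.94°  ·
  (0,2): δ = 127.35°  ·
  (0,3): δ = 42.11°  ✓
  (0,4): δ = 22.49°  ✓
  (0,5): δ = 62.72°  ✓
  (0,6): δ = 132.03°  ·
  (1,2): δ = 150.41°  ·
  (1,3): δ = 65.17°  ✓
  (1,4): δ = 0.57°  ✓
  (1,5): δ = 39.66°  ✓
  (1,6): δ = 108.97°  ·
  (2,3): δ = 94.76°  ·
  (2,4): δ = 30.17°  ✓
  (2,5): δ = 10.07°  ✓
  (2,6): δ = 79.38°  ·
  (3,4): δ = 115.41°  ·
  (3,5): δ = 75.17°  ·
  (3,6): δ = 5.86°  ✓
  (4,5): δ = 139.77°  ·
  (4,6): δ = 70.46°  ·
  (5,6): δ = 110.69°  ·
antipodal pairs: 9

count = 9; pairs: (0,3), (0,4), (0,5), (1,3), (1,4), (1,5), (2,4), (2,5), (3,6)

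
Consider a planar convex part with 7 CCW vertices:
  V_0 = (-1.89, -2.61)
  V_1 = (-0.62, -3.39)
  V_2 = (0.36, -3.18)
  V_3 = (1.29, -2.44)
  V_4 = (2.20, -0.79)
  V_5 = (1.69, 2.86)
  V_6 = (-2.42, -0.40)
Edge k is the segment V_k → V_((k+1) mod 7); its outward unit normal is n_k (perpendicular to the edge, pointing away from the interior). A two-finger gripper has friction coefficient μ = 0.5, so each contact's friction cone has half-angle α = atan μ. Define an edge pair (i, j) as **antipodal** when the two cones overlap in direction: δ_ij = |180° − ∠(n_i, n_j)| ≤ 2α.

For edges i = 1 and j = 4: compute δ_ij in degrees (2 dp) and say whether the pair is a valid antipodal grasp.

α = atan 0.5 = 26.57°;  2α = 53.13°
edge 1: e_1 = (+0.98, +0.21);  n_1 = (+0.2095, -0.9778)
edge 4: e_4 = (-0.51, +3.65);  n_4 = (+0.9904, +0.1384)
∠(n_1, n_4) = 85.86°
δ = |180° − 85.86°| = 94.14°
94.14° > 2α = 53.13°  →  invalid

δ = 94.14°, invalid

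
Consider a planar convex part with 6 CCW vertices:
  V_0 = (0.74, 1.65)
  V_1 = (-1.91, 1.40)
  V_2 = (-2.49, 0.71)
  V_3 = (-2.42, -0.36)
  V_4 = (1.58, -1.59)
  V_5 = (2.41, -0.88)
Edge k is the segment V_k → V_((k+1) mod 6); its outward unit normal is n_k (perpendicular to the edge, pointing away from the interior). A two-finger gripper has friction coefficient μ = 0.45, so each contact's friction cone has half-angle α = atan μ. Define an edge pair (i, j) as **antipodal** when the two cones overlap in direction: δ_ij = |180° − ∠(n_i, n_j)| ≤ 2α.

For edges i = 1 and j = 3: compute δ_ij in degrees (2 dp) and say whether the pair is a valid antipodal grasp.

α = atan 0.45 = 24.23°;  2α = 48.46°
edge 1: e_1 = (-0.58, -0.69);  n_1 = (-0.7655, +0.6435)
edge 3: e_3 = (+4.00, -1.23);  n_3 = (-0.2939, -0.9558)
∠(n_1, n_3) = 112.96°
δ = |180° − 112.96°| = 67.04°
67.04° > 2α = 48.46°  →  invalid

δ = 67.04°, invalid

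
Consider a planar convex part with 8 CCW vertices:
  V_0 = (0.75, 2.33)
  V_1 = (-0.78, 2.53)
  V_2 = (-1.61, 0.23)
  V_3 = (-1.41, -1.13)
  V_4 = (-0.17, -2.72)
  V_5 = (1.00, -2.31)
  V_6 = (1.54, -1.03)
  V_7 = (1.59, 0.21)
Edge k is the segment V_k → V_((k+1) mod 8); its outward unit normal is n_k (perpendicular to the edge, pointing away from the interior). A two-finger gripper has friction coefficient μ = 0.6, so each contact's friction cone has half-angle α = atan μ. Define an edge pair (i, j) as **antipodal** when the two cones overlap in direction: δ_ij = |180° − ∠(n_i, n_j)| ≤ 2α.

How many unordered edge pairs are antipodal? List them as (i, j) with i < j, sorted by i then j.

count = 12; pairs: (0,3), (0,4), (1,4), (1,5), (1,6), (1,7), (2,5), (2,6), (2,7), (3,5), (3,6), (3,7)

α = atan 0.6 = 30.96°;  2α = 61.93°
n_0 = (+0.1296, +0.9916)
n_1 = (-0.9406, +0.3394)
n_2 = (-0.9894, -0.1455)
n_3 = (-0.7886, -0.6150)
n_4 = (+0.3307, -0.9437)
n_5 = (+0.9214, -0.3887)
n_6 = (+0.9992, -0.0403)
n_7 = (+0.9297, +0.3684)
  (0,1): δ = 102.40°  ·
  (0,2): δ = 74.19°  ·
  (0,3): δ = 44.60°  ✓
  (0,4): δ = 26.76°  ✓
  (0,5): δ = 74.57°  ·
  (0,6): δ = 95.14°  ·
  (0,7): δ = 119.06°  ·
  (1,2): δ = 151.79°  ·
  (1,3): δ = 122.21°  ·
  (1,4): δ = 50.85°  ✓
  (1,5): δ = 3.03°  ✓
  (1,6): δ = 17.53°  ✓
  (1,7): δ = 41.46°  ✓
  (2,3): δ = 150.42°  ·
  (2,4): δ = 79.05°  ·
  (2,5): δ = 31.24°  ✓
  (2,6): δ = 10.67°  ✓
  (2,7): δ = 13.25°  ✓
  (3,4): δ = 108.64°  ·
  (3,5): δ = 60.82°  ✓
  (3,6): δ = 40.26°  ✓
  (3,7): δ = 16.33°  ✓
  (4,5): δ = 132.19°  ·
  (4,6): δ = 111.62°  ·
  (4,7): δ = 87.70°  ·
  (5,6): δ = 159.44°  ·
  (5,7): δ = 135.51°  ·
  (6,7): δ = 156.08°  ·
antipodal pairs: 12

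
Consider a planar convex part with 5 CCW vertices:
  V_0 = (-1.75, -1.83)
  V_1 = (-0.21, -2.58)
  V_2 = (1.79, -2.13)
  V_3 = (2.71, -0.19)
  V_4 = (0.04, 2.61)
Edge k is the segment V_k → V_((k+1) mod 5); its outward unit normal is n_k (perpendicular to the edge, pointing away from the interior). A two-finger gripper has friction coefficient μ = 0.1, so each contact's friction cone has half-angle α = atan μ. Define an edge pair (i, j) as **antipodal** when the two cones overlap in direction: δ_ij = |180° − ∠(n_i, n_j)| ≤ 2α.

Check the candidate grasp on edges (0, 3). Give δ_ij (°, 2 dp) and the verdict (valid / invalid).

δ = 20.39°, invalid

α = atan 0.1 = 5.71°;  2α = 11.42°
edge 0: e_0 = (+1.54, -0.75);  n_0 = (-0.4378, -0.8990)
edge 3: e_3 = (-2.67, +2.80);  n_3 = (+0.7237, +0.6901)
∠(n_0, n_3) = 159.61°
δ = |180° − 159.61°| = 20.39°
20.39° > 2α = 11.42°  →  invalid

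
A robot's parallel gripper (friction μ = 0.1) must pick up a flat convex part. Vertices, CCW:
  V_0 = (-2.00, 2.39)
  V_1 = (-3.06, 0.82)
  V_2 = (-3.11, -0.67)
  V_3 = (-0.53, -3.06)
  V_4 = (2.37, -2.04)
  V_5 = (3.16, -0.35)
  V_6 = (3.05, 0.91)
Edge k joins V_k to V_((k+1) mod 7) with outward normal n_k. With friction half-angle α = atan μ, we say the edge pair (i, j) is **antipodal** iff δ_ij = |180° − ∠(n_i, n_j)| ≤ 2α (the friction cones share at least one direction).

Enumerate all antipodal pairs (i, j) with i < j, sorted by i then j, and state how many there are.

α = atan 0.1 = 5.71°;  2α = 11.42°
n_0 = (-0.8288, +0.5596)
n_1 = (-0.9994, +0.0335)
n_2 = (-0.6796, -0.7336)
n_3 = (+0.3318, -0.9434)
n_4 = (+0.9059, -0.4235)
n_5 = (+0.9962, +0.0870)
n_6 = (+0.2812, +0.9596)
  (0,1): δ = 147.90°  ·
  (0,2): δ = 98.79°  ·
  (0,3): δ = 36.60°  ·
  (0,4): δ = 8.97°  ✓
  (0,5): δ = 39.01°  ·
  (0,6): δ = 107.69°  ·
  (1,2): δ = 130.89°  ·
  (1,3): δ = 68.70°  ·
  (1,4): δ = 23.13°  ·
  (1,5): δ = 6.91°  ✓
  (1,6): δ = 75.59°  ·
  (2,3): δ = 117.81°  ·
  (2,4): δ = 72.24°  ·
  (2,5): δ = 42.20°  ·
  (2,6): δ = 26.48°  ·
  (3,4): δ = 134.43°  ·
  (3,5): δ = 104.39°  ·
  (3,6): δ = 35.71°  ·
  (4,5): δ = 149.96°  ·
  (4,6): δ = 81.28°  ·
  (5,6): δ = 111.32°  ·
antipodal pairs: 2

count = 2; pairs: (0,4), (1,5)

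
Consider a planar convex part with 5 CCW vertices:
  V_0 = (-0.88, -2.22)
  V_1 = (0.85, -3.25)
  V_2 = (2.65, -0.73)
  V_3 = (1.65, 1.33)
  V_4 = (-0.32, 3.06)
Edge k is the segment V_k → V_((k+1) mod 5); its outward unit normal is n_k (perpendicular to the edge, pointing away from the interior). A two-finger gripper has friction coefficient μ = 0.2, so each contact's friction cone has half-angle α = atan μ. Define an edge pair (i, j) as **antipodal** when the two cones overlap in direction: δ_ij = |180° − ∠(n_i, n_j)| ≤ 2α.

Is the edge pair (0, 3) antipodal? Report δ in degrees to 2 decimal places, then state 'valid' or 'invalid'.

α = atan 0.2 = 11.31°;  2α = 22.62°
edge 0: e_0 = (+1.73, -1.03);  n_0 = (-0.5116, -0.8592)
edge 3: e_3 = (-1.97, +1.73);  n_3 = (+0.6599, +0.7514)
∠(n_0, n_3) = 169.48°
δ = |180° − 169.48°| = 10.52°
10.52° ≤ 2α = 22.62°  →  valid

δ = 10.52°, valid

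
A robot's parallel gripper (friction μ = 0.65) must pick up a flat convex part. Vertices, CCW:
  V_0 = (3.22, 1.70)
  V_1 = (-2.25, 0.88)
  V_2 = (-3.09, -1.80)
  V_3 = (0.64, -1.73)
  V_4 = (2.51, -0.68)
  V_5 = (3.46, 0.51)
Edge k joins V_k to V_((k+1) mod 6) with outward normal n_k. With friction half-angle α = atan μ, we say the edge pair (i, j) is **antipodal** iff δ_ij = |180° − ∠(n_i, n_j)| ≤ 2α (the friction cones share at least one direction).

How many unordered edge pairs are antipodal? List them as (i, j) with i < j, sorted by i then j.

count = 6; pairs: (0,2), (0,3), (0,4), (1,3), (1,4), (1,5)

α = atan 0.65 = 33.02°;  2α = 66.05°
n_0 = (-0.1483, +0.9889)
n_1 = (-0.9542, +0.2991)
n_2 = (+0.0188, -0.9998)
n_3 = (+0.4896, -0.8719)
n_4 = (+0.7815, -0.6239)
n_5 = (+0.9803, +0.1977)
  (0,1): δ = 115.93°  ·
  (0,2): δ = 7.45°  ✓
  (0,3): δ = 20.79°  ✓
  (0,4): δ = 42.87°  ✓
  (0,5): δ = 92.88°  ·
  (1,2): δ = 71.52°  ·
  (1,3): δ = 43.28°  ✓
  (1,4): δ = 21.20°  ✓
  (1,5): δ = 28.81°  ✓
  (2,3): δ = 151.76°  ·
  (2,4): δ = 129.68°  ·
  (2,5): δ = 79.67°  ·
  (3,4): δ = 157.92°  ·
  (3,5): δ = 107.91°  ·
  (4,5): δ = 130.00°  ·
antipodal pairs: 6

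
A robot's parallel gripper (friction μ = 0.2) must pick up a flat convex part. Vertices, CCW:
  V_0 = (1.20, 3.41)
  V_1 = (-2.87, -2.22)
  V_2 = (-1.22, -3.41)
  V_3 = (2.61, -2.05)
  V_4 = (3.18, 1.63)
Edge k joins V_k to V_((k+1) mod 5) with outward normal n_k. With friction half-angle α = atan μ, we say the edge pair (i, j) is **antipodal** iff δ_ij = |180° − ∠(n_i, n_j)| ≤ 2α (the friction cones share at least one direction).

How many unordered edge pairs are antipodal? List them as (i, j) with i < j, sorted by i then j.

α = atan 0.2 = 11.31°;  2α = 22.62°
n_0 = (-0.8104, +0.5859)
n_1 = (-0.5850, -0.8111)
n_2 = (+0.3346, -0.9424)
n_3 = (+0.9882, -0.1531)
n_4 = (+0.6685, +0.7437)
  (0,1): δ = 89.94°  ·
  (0,2): δ = 34.59°  ·
  (0,3): δ = 27.06°  ·
  (0,4): δ = 83.91°  ·
  (1,2): δ = 124.65°  ·
  (1,3): δ = 63.01°  ·
  (1,4): δ = 6.16°  ✓
  (2,3): δ = 118.35°  ·
  (2,4): δ = 61.50°  ·
  (3,4): δ = 123.15°  ·
antipodal pairs: 1

count = 1; pairs: (1,4)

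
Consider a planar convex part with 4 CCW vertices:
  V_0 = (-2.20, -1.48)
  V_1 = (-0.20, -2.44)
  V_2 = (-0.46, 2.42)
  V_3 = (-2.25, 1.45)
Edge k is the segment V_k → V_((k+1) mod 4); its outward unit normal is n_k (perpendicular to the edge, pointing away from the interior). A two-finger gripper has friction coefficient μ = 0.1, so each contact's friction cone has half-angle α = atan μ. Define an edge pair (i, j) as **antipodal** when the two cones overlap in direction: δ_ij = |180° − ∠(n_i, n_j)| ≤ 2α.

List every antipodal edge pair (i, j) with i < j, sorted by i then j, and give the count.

α = atan 0.1 = 5.71°;  2α = 11.42°
n_0 = (-0.4327, -0.9015)
n_1 = (+0.9986, +0.0534)
n_2 = (-0.4764, +0.8792)
n_3 = (-0.9999, -0.0171)
  (0,1): δ = 61.30°  ·
  (0,2): δ = 54.09°  ·
  (0,3): δ = 116.62°  ·
  (1,2): δ = 64.61°  ·
  (1,3): δ = 2.08°  ✓
  (2,3): δ = 117.48°  ·
antipodal pairs: 1

count = 1; pairs: (1,3)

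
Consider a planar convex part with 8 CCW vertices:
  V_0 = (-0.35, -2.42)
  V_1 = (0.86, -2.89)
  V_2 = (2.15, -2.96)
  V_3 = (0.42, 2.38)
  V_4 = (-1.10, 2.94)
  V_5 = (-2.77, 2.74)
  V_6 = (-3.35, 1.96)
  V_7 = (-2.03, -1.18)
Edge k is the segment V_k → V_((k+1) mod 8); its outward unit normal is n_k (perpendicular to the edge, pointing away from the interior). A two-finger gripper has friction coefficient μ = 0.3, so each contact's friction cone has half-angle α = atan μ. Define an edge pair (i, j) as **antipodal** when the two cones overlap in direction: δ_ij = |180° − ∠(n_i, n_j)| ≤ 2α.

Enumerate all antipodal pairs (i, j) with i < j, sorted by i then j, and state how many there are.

count = 6; pairs: (0,3), (0,4), (1,3), (1,4), (2,6), (3,7)

α = atan 0.3 = 16.70°;  2α = 33.40°
n_0 = (-0.3621, -0.9321)
n_1 = (-0.0542, -0.9985)
n_2 = (+0.9513, +0.3082)
n_3 = (+0.3457, +0.9383)
n_4 = (-0.1189, +0.9929)
n_5 = (-0.8025, +0.5967)
n_6 = (-0.9219, -0.3875)
n_7 = (-0.5939, -0.8046)
  (0,1): δ = 161.88°  ·
  (0,2): δ = 50.82°  ·
  (0,3): δ = 1.00°  ✓
  (0,4): δ = 28.06°  ✓
  (0,5): δ = 74.59°  ·
  (0,6): δ = 134.03°  ·
  (0,7): δ = 164.80°  ·
  (1,2): δ = 68.94°  ·
  (1,3): δ = 17.12°  ✓
  (1,4): δ = 9.94°  ✓
  (1,5): δ = 56.47°  ·
  (1,6): δ = 115.91°  ·
  (1,7): δ = 146.68°  ·
  (2,3): δ = 128.18°  ·
  (2,4): δ = 101.12°  ·
  (2,5): δ = 54.58°  ·
  (2,6): δ = 4.85°  ✓
  (2,7): δ = 35.62°  ·
  (3,4): δ = 152.95°  ·
  (3,5): δ = 106.41°  ·
  (3,6): δ = 46.97°  ·
  (3,7): δ = 16.21°  ✓
  (4,5): δ = 133.46°  ·
  (4,6): δ = 74.03°  ·
  (4,7): δ = 43.26°  ·
  (5,6): δ = 120.56°  ·
  (5,7): δ = 89.80°  ·
  (6,7): δ = 149.23°  ·
antipodal pairs: 6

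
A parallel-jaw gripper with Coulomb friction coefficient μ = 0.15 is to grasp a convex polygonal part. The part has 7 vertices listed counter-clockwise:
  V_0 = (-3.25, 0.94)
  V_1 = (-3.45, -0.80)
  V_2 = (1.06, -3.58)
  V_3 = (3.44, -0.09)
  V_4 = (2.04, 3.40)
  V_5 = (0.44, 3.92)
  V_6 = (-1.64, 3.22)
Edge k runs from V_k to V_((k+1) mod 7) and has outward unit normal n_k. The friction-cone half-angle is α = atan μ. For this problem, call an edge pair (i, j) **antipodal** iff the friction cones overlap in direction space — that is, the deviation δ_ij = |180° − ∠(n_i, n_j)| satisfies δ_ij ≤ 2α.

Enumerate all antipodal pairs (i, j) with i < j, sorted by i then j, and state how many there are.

α = atan 0.15 = 8.53°;  2α = 17.06°
n_0 = (-0.9935, +0.1142)
n_1 = (-0.5247, -0.8513)
n_2 = (+0.8262, -0.5634)
n_3 = (+0.9281, +0.3723)
n_4 = (+0.3091, +0.9510)
n_5 = (-0.3190, +0.9478)
n_6 = (-0.8169, +0.5768)
  (0,1): δ = 115.09°  ·
  (0,2): δ = 27.74°  ·
  (0,3): δ = 28.41°  ·
  (0,4): δ = 78.55°  ·
  (0,5): δ = 115.16°  ·
  (0,6): δ = 151.33°  ·
  (1,2): δ = 92.64°  ·
  (1,3): δ = 36.49°  ·
  (1,4): δ = 13.65°  ✓
  (1,5): δ = 50.25°  ·
  (1,6): δ = 86.42°  ·
  (2,3): δ = 123.85°  ·
  (2,4): δ = 73.71°  ·
  (2,5): δ = 37.11°  ·
  (2,6): δ = 0.94°  ✓
  (3,4): δ = 129.86°  ·
  (3,5): δ = 93.26°  ·
  (3,6): δ = 57.09°  ·
  (4,5): δ = 143.40°  ·
  (4,6): δ = 107.22°  ·
  (5,6): δ = 143.83°  ·
antipodal pairs: 2

count = 2; pairs: (1,4), (2,6)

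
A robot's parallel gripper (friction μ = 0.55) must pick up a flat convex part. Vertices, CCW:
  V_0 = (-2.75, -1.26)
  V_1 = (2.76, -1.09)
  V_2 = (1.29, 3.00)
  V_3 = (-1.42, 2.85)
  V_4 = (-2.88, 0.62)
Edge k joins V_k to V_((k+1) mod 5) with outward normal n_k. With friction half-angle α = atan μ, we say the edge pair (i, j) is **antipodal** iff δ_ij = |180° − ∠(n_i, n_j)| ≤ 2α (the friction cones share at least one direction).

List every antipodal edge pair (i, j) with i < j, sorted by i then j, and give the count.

α = atan 0.55 = 28.81°;  2α = 57.62°
n_0 = (+0.0308, -0.9995)
n_1 = (+0.9411, +0.3382)
n_2 = (-0.0553, +0.9985)
n_3 = (-0.8366, +0.5478)
n_4 = (-0.9976, -0.0690)
  (0,1): δ = 72.00°  ·
  (0,2): δ = 1.40°  ✓
  (0,3): δ = 55.02°  ✓
  (0,4): δ = 92.19°  ·
  (1,2): δ = 106.60°  ·
  (1,3): δ = 52.98°  ✓
  (1,4): δ = 15.81°  ✓
  (2,3): δ = 126.38°  ·
  (2,4): δ = 89.21°  ·
  (3,4): δ = 142.83°  ·
antipodal pairs: 4

count = 4; pairs: (0,2), (0,3), (1,3), (1,4)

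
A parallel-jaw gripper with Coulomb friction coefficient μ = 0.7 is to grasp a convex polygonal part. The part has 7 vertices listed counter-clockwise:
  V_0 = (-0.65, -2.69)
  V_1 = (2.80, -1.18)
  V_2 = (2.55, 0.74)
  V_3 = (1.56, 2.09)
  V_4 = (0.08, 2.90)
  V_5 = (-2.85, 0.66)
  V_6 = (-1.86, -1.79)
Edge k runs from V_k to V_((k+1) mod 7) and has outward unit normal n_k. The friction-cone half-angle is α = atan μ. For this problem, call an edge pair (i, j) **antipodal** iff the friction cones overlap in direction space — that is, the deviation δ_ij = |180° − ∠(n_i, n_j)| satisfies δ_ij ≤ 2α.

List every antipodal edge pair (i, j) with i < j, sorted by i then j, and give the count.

count = 9; pairs: (0,3), (0,4), (1,4), (1,5), (1,6), (2,5), (2,6), (3,5), (3,6)

α = atan 0.7 = 34.99°;  2α = 69.98°
n_0 = (+0.4010, -0.9161)
n_1 = (+0.9916, +0.1291)
n_2 = (+0.8064, +0.5914)
n_3 = (+0.4801, +0.8772)
n_4 = (-0.6073, +0.7944)
n_5 = (-0.9272, -0.3747)
n_6 = (-0.5968, -0.8024)
  (0,1): δ = 106.22°  ·
  (0,2): δ = 77.38°  ·
  (0,3): δ = 52.33°  ✓
  (0,4): δ = 13.76°  ✓
  (0,5): δ = 88.36°  ·
  (0,6): δ = 119.72°  ·
  (1,2): δ = 151.16°  ·
  (1,3): δ = 126.11°  ·
  (1,4): δ = 60.02°  ✓
  (1,5): δ = 14.58°  ✓
  (1,6): δ = 45.94°  ✓
  (2,3): δ = 154.95°  ·
  (2,4): δ = 88.86°  ·
  (2,5): δ = 14.25°  ✓
  (2,6): δ = 17.10°  ✓
  (3,4): δ = 113.91°  ·
  (3,5): δ = 39.31°  ✓
  (3,6): δ = 7.95°  ✓
  (4,5): δ = 105.40°  ·
  (4,6): δ = 74.04°  ·
  (5,6): δ = 148.64°  ·
antipodal pairs: 9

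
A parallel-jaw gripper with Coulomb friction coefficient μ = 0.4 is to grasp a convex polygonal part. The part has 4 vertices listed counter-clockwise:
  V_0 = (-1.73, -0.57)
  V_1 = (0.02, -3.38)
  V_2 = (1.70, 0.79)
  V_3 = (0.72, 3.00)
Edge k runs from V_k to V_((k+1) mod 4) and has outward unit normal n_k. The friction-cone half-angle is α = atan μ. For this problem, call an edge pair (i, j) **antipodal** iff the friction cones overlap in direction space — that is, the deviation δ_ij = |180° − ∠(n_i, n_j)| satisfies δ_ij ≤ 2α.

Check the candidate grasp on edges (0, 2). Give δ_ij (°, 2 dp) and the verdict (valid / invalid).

α = atan 0.4 = 21.80°;  2α = 43.60°
edge 0: e_0 = (+1.75, -2.81);  n_0 = (-0.8488, -0.5286)
edge 2: e_2 = (-0.98, +2.21);  n_2 = (+0.9142, +0.4054)
∠(n_0, n_2) = 172.00°
δ = |180° − 172.00°| = 8.00°
8.00° ≤ 2α = 43.60°  →  valid

δ = 8.00°, valid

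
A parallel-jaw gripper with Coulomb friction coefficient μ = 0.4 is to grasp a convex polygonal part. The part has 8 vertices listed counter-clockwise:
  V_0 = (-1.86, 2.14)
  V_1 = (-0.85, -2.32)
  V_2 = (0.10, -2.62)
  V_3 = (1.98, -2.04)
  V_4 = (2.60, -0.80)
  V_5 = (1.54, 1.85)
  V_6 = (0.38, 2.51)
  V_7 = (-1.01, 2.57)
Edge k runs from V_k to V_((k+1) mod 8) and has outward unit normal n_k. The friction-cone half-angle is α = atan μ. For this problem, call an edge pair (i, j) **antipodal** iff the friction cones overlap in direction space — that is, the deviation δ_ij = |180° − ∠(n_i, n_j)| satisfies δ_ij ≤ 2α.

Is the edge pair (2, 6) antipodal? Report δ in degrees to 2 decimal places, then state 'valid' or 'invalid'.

δ = 19.62°, valid

α = atan 0.4 = 21.80°;  2α = 43.60°
edge 2: e_2 = (+1.88, +0.58);  n_2 = (+0.2948, -0.9556)
edge 6: e_6 = (-1.39, +0.06);  n_6 = (+0.0431, +0.9991)
∠(n_2, n_6) = 160.38°
δ = |180° − 160.38°| = 19.62°
19.62° ≤ 2α = 43.60°  →  valid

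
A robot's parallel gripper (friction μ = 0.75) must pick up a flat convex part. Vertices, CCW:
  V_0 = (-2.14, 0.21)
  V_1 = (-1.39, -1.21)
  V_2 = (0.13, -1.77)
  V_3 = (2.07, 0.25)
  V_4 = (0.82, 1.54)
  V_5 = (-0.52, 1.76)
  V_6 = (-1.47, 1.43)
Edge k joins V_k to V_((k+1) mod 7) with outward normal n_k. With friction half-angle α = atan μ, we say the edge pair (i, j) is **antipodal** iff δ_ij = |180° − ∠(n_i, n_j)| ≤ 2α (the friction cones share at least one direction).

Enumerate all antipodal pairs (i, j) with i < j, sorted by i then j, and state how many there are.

count = 10; pairs: (0,2), (0,3), (0,4), (1,3), (1,4), (1,5), (2,4), (2,5), (2,6), (3,6)

α = atan 0.75 = 36.87°;  2α = 73.74°
n_0 = (-0.8842, -0.4670)
n_1 = (-0.3457, -0.9383)
n_2 = (+0.7212, -0.6927)
n_3 = (+0.7182, +0.6959)
n_4 = (+0.1620, +0.9868)
n_5 = (-0.3281, +0.9446)
n_6 = (-0.8765, +0.4814)
  (0,1): δ = 138.07°  ·
  (0,2): δ = 71.68°  ✓
  (0,3): δ = 16.26°  ✓
  (0,4): δ = 52.83°  ✓
  (0,5): δ = 81.31°  ·
  (0,6): δ = 123.38°  ·
  (1,2): δ = 113.62°  ·
  (1,3): δ = 25.68°  ✓
  (1,4): δ = 10.90°  ✓
  (1,5): δ = 39.38°  ✓
  (1,6): δ = 81.45°  ·
  (2,3): δ = 92.06°  ·
  (2,4): δ = 55.48°  ✓
  (2,5): δ = 27.00°  ✓
  (2,6): δ = 15.07°  ✓
  (3,4): δ = 143.42°  ·
  (3,5): δ = 114.94°  ·
  (3,6): δ = 72.87°  ✓
  (4,5): δ = 151.52°  ·
  (4,6): δ = 109.45°  ·
  (5,6): δ = 137.93°  ·
antipodal pairs: 10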